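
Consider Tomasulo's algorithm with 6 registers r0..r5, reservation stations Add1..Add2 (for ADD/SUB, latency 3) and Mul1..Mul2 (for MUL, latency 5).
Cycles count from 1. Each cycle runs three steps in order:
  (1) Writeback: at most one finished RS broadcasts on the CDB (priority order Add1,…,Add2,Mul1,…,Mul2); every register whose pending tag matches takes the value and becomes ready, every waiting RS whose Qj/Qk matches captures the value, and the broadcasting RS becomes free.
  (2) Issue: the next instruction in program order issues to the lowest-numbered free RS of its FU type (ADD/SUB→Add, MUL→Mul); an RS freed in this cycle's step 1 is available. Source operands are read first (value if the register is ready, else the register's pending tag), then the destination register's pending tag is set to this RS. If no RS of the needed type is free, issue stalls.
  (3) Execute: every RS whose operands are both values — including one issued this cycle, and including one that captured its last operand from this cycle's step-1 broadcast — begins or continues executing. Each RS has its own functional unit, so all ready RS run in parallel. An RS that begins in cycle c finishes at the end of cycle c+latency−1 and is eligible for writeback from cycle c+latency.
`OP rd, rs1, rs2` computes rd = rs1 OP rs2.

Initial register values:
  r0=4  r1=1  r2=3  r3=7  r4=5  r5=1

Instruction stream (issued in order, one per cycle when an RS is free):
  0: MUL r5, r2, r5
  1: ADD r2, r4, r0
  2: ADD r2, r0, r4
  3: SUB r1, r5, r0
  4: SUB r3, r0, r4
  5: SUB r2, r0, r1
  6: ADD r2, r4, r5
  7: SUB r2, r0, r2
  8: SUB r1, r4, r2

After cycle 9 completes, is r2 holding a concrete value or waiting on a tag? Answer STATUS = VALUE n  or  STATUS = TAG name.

  c1: issue MUL r5<-Mul1  regs: r0:4,r1:1,r2:3,r3:7,r4:5,r5:Mul1
  c2: issue ADD r2<-Add1  regs: r0:4,r1:1,r2:Add1,r3:7,r4:5,r5:Mul1
  c3: issue ADD r2<-Add2  regs: r0:4,r1:1,r2:Add2,r3:7,r4:5,r5:Mul1
  c4: stall  regs: r0:4,r1:1,r2:Add2,r3:7,r4:5,r5:Mul1
  c5: CDB Add1=9; issue SUB r1<-Add1  regs: r0:4,r1:Add1,r2:Add2,r3:7,r4:5,r5:Mul1
  c6: CDB Add2=9; issue SUB r3<-Add2  regs: r0:4,r1:Add1,r2:9,r3:Add2,r4:5,r5:Mul1
  c7: CDB Mul1=3; stall  regs: r0:4,r1:Add1,r2:9,r3:Add2,r4:5,r5:3
  c8: stall  regs: r0:4,r1:Add1,r2:9,r3:Add2,r4:5,r5:3
  c9: CDB Add2=-1; issue SUB r2<-Add2  regs: r0:4,r1:Add1,r2:Add2,r3:-1,r4:5,r5:3

STATUS = TAG Add2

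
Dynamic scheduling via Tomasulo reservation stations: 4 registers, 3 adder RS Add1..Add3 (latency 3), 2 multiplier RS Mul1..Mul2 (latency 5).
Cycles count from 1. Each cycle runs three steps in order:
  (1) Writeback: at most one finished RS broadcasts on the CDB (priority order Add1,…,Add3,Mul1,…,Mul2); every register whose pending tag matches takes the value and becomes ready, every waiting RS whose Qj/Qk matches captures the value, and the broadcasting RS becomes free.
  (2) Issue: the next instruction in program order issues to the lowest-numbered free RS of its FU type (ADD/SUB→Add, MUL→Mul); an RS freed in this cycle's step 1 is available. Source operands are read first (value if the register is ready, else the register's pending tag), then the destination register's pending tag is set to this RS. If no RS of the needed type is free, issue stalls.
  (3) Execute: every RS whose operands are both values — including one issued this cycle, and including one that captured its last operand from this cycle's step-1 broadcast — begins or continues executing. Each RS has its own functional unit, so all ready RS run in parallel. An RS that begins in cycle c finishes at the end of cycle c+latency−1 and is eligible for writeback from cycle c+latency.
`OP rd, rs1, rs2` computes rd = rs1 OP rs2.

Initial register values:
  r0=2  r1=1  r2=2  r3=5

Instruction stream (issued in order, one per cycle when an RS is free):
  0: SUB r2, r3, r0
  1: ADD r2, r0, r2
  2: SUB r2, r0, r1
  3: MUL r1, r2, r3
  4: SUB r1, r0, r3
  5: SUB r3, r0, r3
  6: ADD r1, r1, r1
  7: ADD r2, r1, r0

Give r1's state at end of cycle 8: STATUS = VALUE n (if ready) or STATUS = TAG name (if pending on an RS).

STATUS = TAG Add2

  c1: issue SUB r2<-Add1  regs: r0:2,r1:1,r2:Add1,r3:5
  c2: issue ADD r2<-Add2  regs: r0:2,r1:1,r2:Add2,r3:5
  c3: issue SUB r2<-Add3  regs: r0:2,r1:1,r2:Add3,r3:5
  c4: CDB Add1=3; issue MUL r1<-Mul1  regs: r0:2,r1:Mul1,r2:Add3,r3:5
  c5: issue SUB r1<-Add1  regs: r0:2,r1:Add1,r2:Add3,r3:5
  c6: CDB Add3=1; issue SUB r3<-Add3  regs: r0:2,r1:Add1,r2:1,r3:Add3
  c7: CDB Add2=5; issue ADD r1<-Add2  regs: r0:2,r1:Add2,r2:1,r3:Add3
  c8: CDB Add1=-3; issue ADD r2<-Add1  regs: r0:2,r1:Add2,r2:Add1,r3:Add3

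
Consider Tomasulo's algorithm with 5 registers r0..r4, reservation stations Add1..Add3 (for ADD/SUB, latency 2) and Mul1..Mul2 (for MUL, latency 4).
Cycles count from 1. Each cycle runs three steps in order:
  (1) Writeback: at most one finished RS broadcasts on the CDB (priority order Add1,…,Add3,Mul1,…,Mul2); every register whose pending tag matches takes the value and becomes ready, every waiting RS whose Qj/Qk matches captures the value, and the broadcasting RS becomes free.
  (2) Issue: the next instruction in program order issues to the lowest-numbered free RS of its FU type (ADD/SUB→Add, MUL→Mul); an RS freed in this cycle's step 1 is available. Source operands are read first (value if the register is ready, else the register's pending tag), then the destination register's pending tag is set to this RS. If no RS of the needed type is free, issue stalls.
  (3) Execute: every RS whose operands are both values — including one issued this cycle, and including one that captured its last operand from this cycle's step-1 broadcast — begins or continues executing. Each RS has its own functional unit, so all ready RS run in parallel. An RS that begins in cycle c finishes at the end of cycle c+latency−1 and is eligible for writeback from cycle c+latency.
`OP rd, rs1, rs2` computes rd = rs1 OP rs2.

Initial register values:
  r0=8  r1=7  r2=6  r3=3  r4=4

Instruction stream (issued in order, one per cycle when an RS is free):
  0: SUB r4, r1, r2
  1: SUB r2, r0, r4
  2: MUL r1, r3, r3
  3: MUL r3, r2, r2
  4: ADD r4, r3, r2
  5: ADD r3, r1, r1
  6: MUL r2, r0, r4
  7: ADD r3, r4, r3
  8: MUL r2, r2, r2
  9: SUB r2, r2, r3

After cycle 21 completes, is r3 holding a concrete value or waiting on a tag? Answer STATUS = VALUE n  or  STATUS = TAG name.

STATUS = VALUE 74

  c1: issue SUB r4<-Add1  regs: r0:8,r1:7,r2:6,r3:3,r4:Add1
  c2: issue SUB r2<-Add2  regs: r0:8,r1:7,r2:Add2,r3:3,r4:Add1
  c3: CDB Add1=1; issue MUL r1<-Mul1  regs: r0:8,r1:Mul1,r2:Add2,r3:3,r4:1
  c4: issue MUL r3<-Mul2  regs: r0:8,r1:Mul1,r2:Add2,r3:Mul2,r4:1
  c5: CDB Add2=7; issue ADD r4<-Add1  regs: r0:8,r1:Mul1,r2:7,r3:Mul2,r4:Add1
  c6: issue ADD r3<-Add2  regs: r0:8,r1:Mul1,r2:7,r3:Add2,r4:Add1
  c7: CDB Mul1=9; issue MUL r2<-Mul1  regs: r0:8,r1:9,r2:Mul1,r3:Add2,r4:Add1
  c8: issue ADD r3<-Add3  regs: r0:8,r1:9,r2:Mul1,r3:Add3,r4:Add1
  c9: CDB Add2=18; stall  regs: r0:8,r1:9,r2:Mul1,r3:Add3,r4:Add1
  c10: CDB Mul2=49; issue MUL r2<-Mul2  regs: r0:8,r1:9,r2:Mul2,r3:Add3,r4:Add1
  c11: issue SUB r2<-Add2  regs: r0:8,r1:9,r2:Add2,r3:Add3,r4:Add1
  c12: CDB Add1=56  regs: r0:8,r1:9,r2:Add2,r3:Add3,r4:56
  c13: -  regs: r0:8,r1:9,r2:Add2,r3:Add3,r4:56
  c14: CDB Add3=74  regs: r0:8,r1:9,r2:Add2,r3:74,r4:56
  c15: -  regs: r0:8,r1:9,r2:Add2,r3:74,r4:56
  c16: CDB Mul1=448  regs: r0:8,r1:9,r2:Add2,r3:74,r4:56
  c17: -  regs: r0:8,r1:9,r2:Add2,r3:74,r4:56
  c18: -  regs: r0:8,r1:9,r2:Add2,r3:74,r4:56
  c19: -  regs: r0:8,r1:9,r2:Add2,r3:74,r4:56
  c20: CDB Mul2=200704  regs: r0:8,r1:9,r2:Add2,r3:74,r4:56
  c21: -  regs: r0:8,r1:9,r2:Add2,r3:74,r4:56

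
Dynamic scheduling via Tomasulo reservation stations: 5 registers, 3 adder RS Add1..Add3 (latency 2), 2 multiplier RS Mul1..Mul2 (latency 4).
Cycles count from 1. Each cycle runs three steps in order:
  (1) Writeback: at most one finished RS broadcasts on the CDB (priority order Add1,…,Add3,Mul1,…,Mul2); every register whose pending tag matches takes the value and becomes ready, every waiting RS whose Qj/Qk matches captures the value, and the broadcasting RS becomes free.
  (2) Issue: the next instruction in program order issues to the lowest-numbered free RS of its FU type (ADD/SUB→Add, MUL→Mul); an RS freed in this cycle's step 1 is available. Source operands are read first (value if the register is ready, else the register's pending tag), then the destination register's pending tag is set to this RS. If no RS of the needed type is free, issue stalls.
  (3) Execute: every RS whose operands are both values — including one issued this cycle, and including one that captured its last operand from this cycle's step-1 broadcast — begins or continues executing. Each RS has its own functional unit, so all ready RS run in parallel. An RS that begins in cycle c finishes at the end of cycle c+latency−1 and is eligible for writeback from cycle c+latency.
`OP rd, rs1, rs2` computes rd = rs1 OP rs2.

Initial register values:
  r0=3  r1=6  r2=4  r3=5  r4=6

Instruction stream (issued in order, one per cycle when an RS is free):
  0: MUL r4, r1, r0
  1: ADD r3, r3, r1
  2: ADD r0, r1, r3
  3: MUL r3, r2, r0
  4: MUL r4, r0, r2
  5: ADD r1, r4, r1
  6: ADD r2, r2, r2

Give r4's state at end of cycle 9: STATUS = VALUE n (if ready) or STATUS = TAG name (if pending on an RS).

STATUS = TAG Mul1

c1: issue MUL r4<-Mul1 | r0:3,r1:6,r2:4,r3:5,r4:Mul1
c2: issue ADD r3<-Add1 | r0:3,r1:6,r2:4,r3:Add1,r4:Mul1
c3: issue ADD r0<-Add2 | r0:Add2,r1:6,r2:4,r3:Add1,r4:Mul1
c4: CDB Add1=11; issue MUL r3<-Mul2 | r0:Add2,r1:6,r2:4,r3:Mul2,r4:Mul1
c5: CDB Mul1=18; issue MUL r4<-Mul1 | r0:Add2,r1:6,r2:4,r3:Mul2,r4:Mul1
c6: CDB Add2=17; issue ADD r1<-Add1 | r0:17,r1:Add1,r2:4,r3:Mul2,r4:Mul1
c7: issue ADD r2<-Add2 | r0:17,r1:Add1,r2:Add2,r3:Mul2,r4:Mul1
c8: - | r0:17,r1:Add1,r2:Add2,r3:Mul2,r4:Mul1
c9: CDB Add2=8 | r0:17,r1:Add1,r2:8,r3:Mul2,r4:Mul1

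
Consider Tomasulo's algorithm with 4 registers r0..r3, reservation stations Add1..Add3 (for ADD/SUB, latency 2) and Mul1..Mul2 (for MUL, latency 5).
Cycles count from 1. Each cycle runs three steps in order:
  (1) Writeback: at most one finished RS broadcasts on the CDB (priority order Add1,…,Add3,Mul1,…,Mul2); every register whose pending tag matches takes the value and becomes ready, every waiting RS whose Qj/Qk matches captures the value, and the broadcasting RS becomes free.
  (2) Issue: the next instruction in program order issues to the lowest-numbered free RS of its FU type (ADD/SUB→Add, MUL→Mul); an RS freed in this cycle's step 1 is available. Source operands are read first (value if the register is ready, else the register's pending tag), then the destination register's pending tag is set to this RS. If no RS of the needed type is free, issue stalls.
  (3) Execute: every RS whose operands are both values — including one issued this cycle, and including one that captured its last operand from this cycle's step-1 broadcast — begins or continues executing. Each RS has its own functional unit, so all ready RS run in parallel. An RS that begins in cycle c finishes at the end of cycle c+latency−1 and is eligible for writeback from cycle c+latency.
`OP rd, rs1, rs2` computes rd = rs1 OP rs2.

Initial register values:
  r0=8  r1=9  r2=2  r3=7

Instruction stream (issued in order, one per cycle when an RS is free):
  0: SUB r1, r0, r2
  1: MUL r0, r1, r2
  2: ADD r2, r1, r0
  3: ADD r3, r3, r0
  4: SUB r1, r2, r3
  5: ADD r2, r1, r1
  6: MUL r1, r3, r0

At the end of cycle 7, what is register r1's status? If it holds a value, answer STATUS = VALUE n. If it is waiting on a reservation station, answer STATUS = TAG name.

c1: issue SUB r1<-Add1 | r0:8,r1:Add1,r2:2,r3:7
c2: issue MUL r0<-Mul1 | r0:Mul1,r1:Add1,r2:2,r3:7
c3: CDB Add1=6; issue ADD r2<-Add1 | r0:Mul1,r1:6,r2:Add1,r3:7
c4: issue ADD r3<-Add2 | r0:Mul1,r1:6,r2:Add1,r3:Add2
c5: issue SUB r1<-Add3 | r0:Mul1,r1:Add3,r2:Add1,r3:Add2
c6: stall | r0:Mul1,r1:Add3,r2:Add1,r3:Add2
c7: stall | r0:Mul1,r1:Add3,r2:Add1,r3:Add2

STATUS = TAG Add3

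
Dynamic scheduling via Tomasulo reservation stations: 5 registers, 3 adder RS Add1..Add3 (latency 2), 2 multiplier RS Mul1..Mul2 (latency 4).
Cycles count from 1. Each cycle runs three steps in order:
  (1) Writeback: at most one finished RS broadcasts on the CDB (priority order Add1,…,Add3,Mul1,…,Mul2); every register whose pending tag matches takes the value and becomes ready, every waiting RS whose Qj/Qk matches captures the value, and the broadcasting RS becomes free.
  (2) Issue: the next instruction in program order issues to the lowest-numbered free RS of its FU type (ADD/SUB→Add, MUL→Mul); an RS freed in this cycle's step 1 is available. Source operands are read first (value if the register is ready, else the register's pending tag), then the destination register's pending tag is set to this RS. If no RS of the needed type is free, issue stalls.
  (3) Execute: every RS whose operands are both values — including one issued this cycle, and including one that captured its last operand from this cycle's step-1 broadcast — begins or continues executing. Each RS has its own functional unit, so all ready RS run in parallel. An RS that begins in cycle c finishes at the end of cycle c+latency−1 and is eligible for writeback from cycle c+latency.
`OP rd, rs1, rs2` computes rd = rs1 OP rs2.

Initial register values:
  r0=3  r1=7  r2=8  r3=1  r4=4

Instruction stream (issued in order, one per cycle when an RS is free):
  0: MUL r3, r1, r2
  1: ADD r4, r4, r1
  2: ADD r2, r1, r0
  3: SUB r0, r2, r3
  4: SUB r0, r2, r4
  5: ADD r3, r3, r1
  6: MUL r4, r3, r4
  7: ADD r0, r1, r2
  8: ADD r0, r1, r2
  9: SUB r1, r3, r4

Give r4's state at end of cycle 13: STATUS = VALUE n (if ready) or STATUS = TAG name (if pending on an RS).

  c1: issue MUL r3<-Mul1  regs: r0:3,r1:7,r2:8,r3:Mul1,r4:4
  c2: issue ADD r4<-Add1  regs: r0:3,r1:7,r2:8,r3:Mul1,r4:Add1
  c3: issue ADD r2<-Add2  regs: r0:3,r1:7,r2:Add2,r3:Mul1,r4:Add1
  c4: CDB Add1=11; issue SUB r0<-Add1  regs: r0:Add1,r1:7,r2:Add2,r3:Mul1,r4:11
  c5: CDB Add2=10; issue SUB r0<-Add2  regs: r0:Add2,r1:7,r2:10,r3:Mul1,r4:11
  c6: CDB Mul1=56; issue ADD r3<-Add3  regs: r0:Add2,r1:7,r2:10,r3:Add3,r4:11
  c7: CDB Add2=-1; issue MUL r4<-Mul1  regs: r0:-1,r1:7,r2:10,r3:Add3,r4:Mul1
  c8: CDB Add1=-46; issue ADD r0<-Add1  regs: r0:Add1,r1:7,r2:10,r3:Add3,r4:Mul1
  c9: CDB Add3=63; issue ADD r0<-Add2  regs: r0:Add2,r1:7,r2:10,r3:63,r4:Mul1
  c10: CDB Add1=17; issue SUB r1<-Add1  regs: r0:Add2,r1:Add1,r2:10,r3:63,r4:Mul1
  c11: CDB Add2=17  regs: r0:17,r1:Add1,r2:10,r3:63,r4:Mul1
  c12: -  regs: r0:17,r1:Add1,r2:10,r3:63,r4:Mul1
  c13: CDB Mul1=693  regs: r0:17,r1:Add1,r2:10,r3:63,r4:693

STATUS = VALUE 693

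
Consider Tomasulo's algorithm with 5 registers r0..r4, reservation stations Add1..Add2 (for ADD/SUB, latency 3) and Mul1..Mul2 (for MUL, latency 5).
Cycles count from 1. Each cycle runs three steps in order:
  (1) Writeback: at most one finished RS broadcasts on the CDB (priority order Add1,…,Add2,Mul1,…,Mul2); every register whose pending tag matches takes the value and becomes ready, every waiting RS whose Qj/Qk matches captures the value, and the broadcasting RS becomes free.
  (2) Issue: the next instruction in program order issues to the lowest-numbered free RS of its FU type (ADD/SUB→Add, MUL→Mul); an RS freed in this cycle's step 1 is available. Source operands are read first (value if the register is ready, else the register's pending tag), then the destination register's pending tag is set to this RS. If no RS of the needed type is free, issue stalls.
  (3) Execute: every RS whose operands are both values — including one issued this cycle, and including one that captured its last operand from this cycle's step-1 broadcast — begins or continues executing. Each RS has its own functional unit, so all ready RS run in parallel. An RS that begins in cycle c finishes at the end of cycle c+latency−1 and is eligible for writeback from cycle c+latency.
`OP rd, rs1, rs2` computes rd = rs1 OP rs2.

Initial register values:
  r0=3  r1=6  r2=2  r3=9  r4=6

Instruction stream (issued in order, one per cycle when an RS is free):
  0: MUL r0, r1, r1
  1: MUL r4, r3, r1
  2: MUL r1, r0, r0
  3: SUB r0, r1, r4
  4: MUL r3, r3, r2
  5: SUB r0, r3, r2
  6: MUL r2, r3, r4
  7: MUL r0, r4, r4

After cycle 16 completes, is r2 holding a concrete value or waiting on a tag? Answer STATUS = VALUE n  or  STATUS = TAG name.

STATUS = TAG Mul1

c1: issue MUL r0<-Mul1 | r0:Mul1,r1:6,r2:2,r3:9,r4:6
c2: issue MUL r4<-Mul2 | r0:Mul1,r1:6,r2:2,r3:9,r4:Mul2
c3: stall | r0:Mul1,r1:6,r2:2,r3:9,r4:Mul2
c4: stall | r0:Mul1,r1:6,r2:2,r3:9,r4:Mul2
c5: stall | r0:Mul1,r1:6,r2:2,r3:9,r4:Mul2
c6: CDB Mul1=36; issue MUL r1<-Mul1 | r0:36,r1:Mul1,r2:2,r3:9,r4:Mul2
c7: CDB Mul2=54; issue SUB r0<-Add1 | r0:Add1,r1:Mul1,r2:2,r3:9,r4:54
c8: issue MUL r3<-Mul2 | r0:Add1,r1:Mul1,r2:2,r3:Mul2,r4:54
c9: issue SUB r0<-Add2 | r0:Add2,r1:Mul1,r2:2,r3:Mul2,r4:54
c10: stall | r0:Add2,r1:Mul1,r2:2,r3:Mul2,r4:54
c11: CDB Mul1=1296; issue MUL r2<-Mul1 | r0:Add2,r1:1296,r2:Mul1,r3:Mul2,r4:54
c12: stall | r0:Add2,r1:1296,r2:Mul1,r3:Mul2,r4:54
c13: CDB Mul2=18; issue MUL r0<-Mul2 | r0:Mul2,r1:1296,r2:Mul1,r3:18,r4:54
c14: CDB Add1=1242 | r0:Mul2,r1:1296,r2:Mul1,r3:18,r4:54
c15: - | r0:Mul2,r1:1296,r2:Mul1,r3:18,r4:54
c16: CDB Add2=16 | r0:Mul2,r1:1296,r2:Mul1,r3:18,r4:54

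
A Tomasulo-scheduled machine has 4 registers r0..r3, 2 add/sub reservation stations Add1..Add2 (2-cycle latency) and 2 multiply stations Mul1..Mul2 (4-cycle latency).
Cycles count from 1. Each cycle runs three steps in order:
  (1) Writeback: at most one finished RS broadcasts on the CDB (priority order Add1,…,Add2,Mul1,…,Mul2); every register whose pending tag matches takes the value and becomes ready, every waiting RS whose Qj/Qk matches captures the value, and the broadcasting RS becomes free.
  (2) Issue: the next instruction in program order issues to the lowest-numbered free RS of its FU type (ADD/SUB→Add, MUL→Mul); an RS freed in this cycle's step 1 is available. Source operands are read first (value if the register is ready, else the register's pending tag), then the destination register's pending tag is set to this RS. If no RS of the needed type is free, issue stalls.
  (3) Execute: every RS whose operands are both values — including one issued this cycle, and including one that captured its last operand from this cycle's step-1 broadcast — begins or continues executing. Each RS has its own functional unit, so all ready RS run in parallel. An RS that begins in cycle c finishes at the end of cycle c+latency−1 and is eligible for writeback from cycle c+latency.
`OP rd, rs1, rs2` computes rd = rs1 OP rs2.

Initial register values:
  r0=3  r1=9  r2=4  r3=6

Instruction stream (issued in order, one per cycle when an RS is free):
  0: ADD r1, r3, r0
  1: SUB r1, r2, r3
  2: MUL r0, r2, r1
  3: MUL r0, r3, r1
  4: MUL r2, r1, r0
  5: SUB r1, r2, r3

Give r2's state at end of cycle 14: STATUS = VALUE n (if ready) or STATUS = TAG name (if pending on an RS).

STATUS = VALUE 24

cycle 1: issue ADD r1<-Add1 // r0:3,r1:Add1,r2:4,r3:6
cycle 2: issue SUB r1<-Add2 // r0:3,r1:Add2,r2:4,r3:6
cycle 3: CDB Add1=9; issue MUL r0<-Mul1 // r0:Mul1,r1:Add2,r2:4,r3:6
cycle 4: CDB Add2=-2; issue MUL r0<-Mul2 // r0:Mul2,r1:-2,r2:4,r3:6
cycle 5: stall // r0:Mul2,r1:-2,r2:4,r3:6
cycle 6: stall // r0:Mul2,r1:-2,r2:4,r3:6
cycle 7: stall // r0:Mul2,r1:-2,r2:4,r3:6
cycle 8: CDB Mul1=-8; issue MUL r2<-Mul1 // r0:Mul2,r1:-2,r2:Mul1,r3:6
cycle 9: CDB Mul2=-12; issue SUB r1<-Add1 // r0:-12,r1:Add1,r2:Mul1,r3:6
cycle 10: - // r0:-12,r1:Add1,r2:Mul1,r3:6
cycle 11: - // r0:-12,r1:Add1,r2:Mul1,r3:6
cycle 12: - // r0:-12,r1:Add1,r2:Mul1,r3:6
cycle 13: CDB Mul1=24 // r0:-12,r1:Add1,r2:24,r3:6
cycle 14: - // r0:-12,r1:Add1,r2:24,r3:6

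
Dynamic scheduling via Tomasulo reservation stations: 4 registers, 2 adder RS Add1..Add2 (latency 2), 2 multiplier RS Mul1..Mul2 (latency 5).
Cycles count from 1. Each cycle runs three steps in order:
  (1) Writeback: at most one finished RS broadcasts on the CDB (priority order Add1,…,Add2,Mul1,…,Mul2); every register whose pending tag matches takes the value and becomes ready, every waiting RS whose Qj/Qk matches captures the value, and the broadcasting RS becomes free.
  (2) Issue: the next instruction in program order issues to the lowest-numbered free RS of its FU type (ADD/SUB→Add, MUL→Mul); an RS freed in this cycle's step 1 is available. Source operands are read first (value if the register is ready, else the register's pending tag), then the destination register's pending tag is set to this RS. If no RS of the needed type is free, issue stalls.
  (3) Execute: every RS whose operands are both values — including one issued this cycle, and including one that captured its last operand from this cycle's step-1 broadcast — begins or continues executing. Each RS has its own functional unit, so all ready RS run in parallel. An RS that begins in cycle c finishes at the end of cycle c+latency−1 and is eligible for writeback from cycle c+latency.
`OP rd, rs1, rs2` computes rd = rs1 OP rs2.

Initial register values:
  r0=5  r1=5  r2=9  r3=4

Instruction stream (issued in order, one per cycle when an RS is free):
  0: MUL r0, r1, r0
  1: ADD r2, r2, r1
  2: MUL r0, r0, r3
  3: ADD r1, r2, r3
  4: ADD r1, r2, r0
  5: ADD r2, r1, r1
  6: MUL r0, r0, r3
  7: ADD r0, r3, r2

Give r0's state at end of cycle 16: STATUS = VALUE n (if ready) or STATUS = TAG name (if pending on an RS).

STATUS = TAG Add2

c1: issue MUL r0<-Mul1 | r0:Mul1,r1:5,r2:9,r3:4
c2: issue ADD r2<-Add1 | r0:Mul1,r1:5,r2:Add1,r3:4
c3: issue MUL r0<-Mul2 | r0:Mul2,r1:5,r2:Add1,r3:4
c4: CDB Add1=14; issue ADD r1<-Add1 | r0:Mul2,r1:Add1,r2:14,r3:4
c5: issue ADD r1<-Add2 | r0:Mul2,r1:Add2,r2:14,r3:4
c6: CDB Add1=18; issue ADD r2<-Add1 | r0:Mul2,r1:Add2,r2:Add1,r3:4
c7: CDB Mul1=25; issue MUL r0<-Mul1 | r0:Mul1,r1:Add2,r2:Add1,r3:4
c8: stall | r0:Mul1,r1:Add2,r2:Add1,r3:4
c9: stall | r0:Mul1,r1:Add2,r2:Add1,r3:4
c10: stall | r0:Mul1,r1:Add2,r2:Add1,r3:4
c11: stall | r0:Mul1,r1:Add2,r2:Add1,r3:4
c12: CDB Mul2=100; stall | r0:Mul1,r1:Add2,r2:Add1,r3:4
c13: stall | r0:Mul1,r1:Add2,r2:Add1,r3:4
c14: CDB Add2=114; issue ADD r0<-Add2 | r0:Add2,r1:114,r2:Add1,r3:4
c15: - | r0:Add2,r1:114,r2:Add1,r3:4
c16: CDB Add1=228 | r0:Add2,r1:114,r2:228,r3:4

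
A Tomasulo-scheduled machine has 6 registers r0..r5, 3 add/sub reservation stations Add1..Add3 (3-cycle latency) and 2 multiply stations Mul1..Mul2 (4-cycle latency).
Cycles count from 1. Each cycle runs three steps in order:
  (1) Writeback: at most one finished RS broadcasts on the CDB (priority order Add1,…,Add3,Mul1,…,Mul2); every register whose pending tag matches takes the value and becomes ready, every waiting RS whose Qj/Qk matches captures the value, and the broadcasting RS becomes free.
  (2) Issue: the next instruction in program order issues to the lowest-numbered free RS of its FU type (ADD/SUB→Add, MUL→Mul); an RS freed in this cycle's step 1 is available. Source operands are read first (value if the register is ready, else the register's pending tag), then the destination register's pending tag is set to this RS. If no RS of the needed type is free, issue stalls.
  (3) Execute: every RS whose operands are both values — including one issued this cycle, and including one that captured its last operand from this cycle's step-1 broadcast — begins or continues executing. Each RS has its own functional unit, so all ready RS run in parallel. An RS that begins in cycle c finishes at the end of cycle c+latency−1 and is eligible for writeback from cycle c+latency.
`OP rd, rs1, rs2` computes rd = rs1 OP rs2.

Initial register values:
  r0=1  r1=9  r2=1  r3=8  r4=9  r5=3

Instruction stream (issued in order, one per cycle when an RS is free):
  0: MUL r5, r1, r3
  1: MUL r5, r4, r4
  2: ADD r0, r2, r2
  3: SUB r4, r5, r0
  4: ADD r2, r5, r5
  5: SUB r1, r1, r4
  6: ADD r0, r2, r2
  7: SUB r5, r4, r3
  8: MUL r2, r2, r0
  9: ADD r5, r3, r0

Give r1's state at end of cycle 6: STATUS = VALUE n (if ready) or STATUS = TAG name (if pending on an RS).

cycle 1: issue MUL r5<-Mul1 // r0:1,r1:9,r2:1,r3:8,r4:9,r5:Mul1
cycle 2: issue MUL r5<-Mul2 // r0:1,r1:9,r2:1,r3:8,r4:9,r5:Mul2
cycle 3: issue ADD r0<-Add1 // r0:Add1,r1:9,r2:1,r3:8,r4:9,r5:Mul2
cycle 4: issue SUB r4<-Add2 // r0:Add1,r1:9,r2:1,r3:8,r4:Add2,r5:Mul2
cycle 5: CDB Mul1=72; issue ADD r2<-Add3 // r0:Add1,r1:9,r2:Add3,r3:8,r4:Add2,r5:Mul2
cycle 6: CDB Add1=2; issue SUB r1<-Add1 // r0:2,r1:Add1,r2:Add3,r3:8,r4:Add2,r5:Mul2

STATUS = TAG Add1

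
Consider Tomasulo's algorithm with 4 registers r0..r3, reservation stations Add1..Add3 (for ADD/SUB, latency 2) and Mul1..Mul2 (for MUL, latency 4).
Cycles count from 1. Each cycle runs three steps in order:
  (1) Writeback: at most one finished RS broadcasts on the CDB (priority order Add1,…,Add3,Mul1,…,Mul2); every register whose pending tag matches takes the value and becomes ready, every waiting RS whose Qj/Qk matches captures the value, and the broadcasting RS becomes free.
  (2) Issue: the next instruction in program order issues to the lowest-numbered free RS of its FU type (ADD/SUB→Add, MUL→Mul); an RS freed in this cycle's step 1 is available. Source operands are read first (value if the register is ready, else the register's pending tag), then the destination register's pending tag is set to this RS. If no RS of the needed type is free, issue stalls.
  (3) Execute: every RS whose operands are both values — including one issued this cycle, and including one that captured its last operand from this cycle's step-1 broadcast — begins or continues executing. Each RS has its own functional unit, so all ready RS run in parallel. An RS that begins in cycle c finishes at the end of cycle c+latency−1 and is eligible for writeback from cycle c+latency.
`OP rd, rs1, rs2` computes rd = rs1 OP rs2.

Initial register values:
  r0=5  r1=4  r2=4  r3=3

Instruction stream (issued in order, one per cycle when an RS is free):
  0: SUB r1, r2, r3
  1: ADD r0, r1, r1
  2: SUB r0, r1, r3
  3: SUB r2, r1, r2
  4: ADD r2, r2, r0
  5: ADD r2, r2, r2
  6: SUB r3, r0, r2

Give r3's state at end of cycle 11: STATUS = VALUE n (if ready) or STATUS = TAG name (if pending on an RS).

STATUS = TAG Add3

  c1: issue SUB r1<-Add1  regs: r0:5,r1:Add1,r2:4,r3:3
  c2: issue ADD r0<-Add2  regs: r0:Add2,r1:Add1,r2:4,r3:3
  c3: CDB Add1=1; issue SUB r0<-Add1  regs: r0:Add1,r1:1,r2:4,r3:3
  c4: issue SUB r2<-Add3  regs: r0:Add1,r1:1,r2:Add3,r3:3
  c5: CDB Add1=-2; issue ADD r2<-Add1  regs: r0:-2,r1:1,r2:Add1,r3:3
  c6: CDB Add2=2; issue ADD r2<-Add2  regs: r0:-2,r1:1,r2:Add2,r3:3
  c7: CDB Add3=-3; issue SUB r3<-Add3  regs: r0:-2,r1:1,r2:Add2,r3:Add3
  c8: -  regs: r0:-2,r1:1,r2:Add2,r3:Add3
  c9: CDB Add1=-5  regs: r0:-2,r1:1,r2:Add2,r3:Add3
  c10: -  regs: r0:-2,r1:1,r2:Add2,r3:Add3
  c11: CDB Add2=-10  regs: r0:-2,r1:1,r2:-10,r3:Add3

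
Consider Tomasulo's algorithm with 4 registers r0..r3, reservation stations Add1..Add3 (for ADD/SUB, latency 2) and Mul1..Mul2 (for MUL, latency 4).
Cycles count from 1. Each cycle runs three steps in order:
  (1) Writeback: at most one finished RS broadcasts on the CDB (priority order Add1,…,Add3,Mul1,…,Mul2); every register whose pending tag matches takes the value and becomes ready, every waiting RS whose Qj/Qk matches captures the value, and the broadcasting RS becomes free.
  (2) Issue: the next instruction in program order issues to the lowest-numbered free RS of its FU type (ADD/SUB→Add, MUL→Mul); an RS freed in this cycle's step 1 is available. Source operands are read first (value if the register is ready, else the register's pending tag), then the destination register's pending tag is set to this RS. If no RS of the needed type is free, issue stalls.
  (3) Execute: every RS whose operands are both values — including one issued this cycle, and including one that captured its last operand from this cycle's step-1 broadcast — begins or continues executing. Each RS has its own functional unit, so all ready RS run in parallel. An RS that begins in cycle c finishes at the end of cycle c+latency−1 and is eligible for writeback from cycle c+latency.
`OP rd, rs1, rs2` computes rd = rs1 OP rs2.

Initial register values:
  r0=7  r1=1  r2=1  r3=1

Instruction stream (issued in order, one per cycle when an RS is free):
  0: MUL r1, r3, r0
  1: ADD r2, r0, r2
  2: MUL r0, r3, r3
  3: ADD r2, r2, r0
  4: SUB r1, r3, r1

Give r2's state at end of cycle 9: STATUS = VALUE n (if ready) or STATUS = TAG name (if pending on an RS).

  c1: issue MUL r1<-Mul1  regs: r0:7,r1:Mul1,r2:1,r3:1
  c2: issue ADD r2<-Add1  regs: r0:7,r1:Mul1,r2:Add1,r3:1
  c3: issue MUL r0<-Mul2  regs: r0:Mul2,r1:Mul1,r2:Add1,r3:1
  c4: CDB Add1=8; issue ADD r2<-Add1  regs: r0:Mul2,r1:Mul1,r2:Add1,r3:1
  c5: CDB Mul1=7; issue SUB r1<-Add2  regs: r0:Mul2,r1:Add2,r2:Add1,r3:1
  c6: -  regs: r0:Mul2,r1:Add2,r2:Add1,r3:1
  c7: CDB Add2=-6  regs: r0:Mul2,r1:-6,r2:Add1,r3:1
  c8: CDB Mul2=1  regs: r0:1,r1:-6,r2:Add1,r3:1
  c9: -  regs: r0:1,r1:-6,r2:Add1,r3:1

STATUS = TAG Add1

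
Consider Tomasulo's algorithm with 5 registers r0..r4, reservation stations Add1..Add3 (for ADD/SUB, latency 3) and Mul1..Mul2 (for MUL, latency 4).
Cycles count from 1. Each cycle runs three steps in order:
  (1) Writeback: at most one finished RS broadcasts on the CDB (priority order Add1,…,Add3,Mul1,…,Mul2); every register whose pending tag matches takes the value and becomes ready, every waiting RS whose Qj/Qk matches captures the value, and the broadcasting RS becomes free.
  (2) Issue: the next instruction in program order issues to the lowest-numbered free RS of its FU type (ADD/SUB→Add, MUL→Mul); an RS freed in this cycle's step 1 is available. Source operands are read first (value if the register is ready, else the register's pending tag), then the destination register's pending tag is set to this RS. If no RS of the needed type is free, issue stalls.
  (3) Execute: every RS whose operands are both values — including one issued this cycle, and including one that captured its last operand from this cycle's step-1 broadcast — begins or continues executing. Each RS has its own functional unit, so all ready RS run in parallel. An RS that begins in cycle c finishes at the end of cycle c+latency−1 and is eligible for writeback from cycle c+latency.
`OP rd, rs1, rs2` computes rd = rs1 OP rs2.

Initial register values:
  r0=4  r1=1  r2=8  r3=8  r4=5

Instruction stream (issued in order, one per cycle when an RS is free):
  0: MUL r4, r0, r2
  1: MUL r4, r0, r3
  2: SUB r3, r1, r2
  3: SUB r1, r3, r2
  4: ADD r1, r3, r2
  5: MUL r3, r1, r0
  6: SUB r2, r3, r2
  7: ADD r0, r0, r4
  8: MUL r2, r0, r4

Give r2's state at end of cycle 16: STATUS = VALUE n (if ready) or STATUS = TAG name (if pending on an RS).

c1: issue MUL r4<-Mul1 | r0:4,r1:1,r2:8,r3:8,r4:Mul1
c2: issue MUL r4<-Mul2 | r0:4,r1:1,r2:8,r3:8,r4:Mul2
c3: issue SUB r3<-Add1 | r0:4,r1:1,r2:8,r3:Add1,r4:Mul2
c4: issue SUB r1<-Add2 | r0:4,r1:Add2,r2:8,r3:Add1,r4:Mul2
c5: CDB Mul1=32; issue ADD r1<-Add3 | r0:4,r1:Add3,r2:8,r3:Add1,r4:Mul2
c6: CDB Add1=-7; issue MUL r3<-Mul1 | r0:4,r1:Add3,r2:8,r3:Mul1,r4:Mul2
c7: CDB Mul2=32; issue SUB r2<-Add1 | r0:4,r1:Add3,r2:Add1,r3:Mul1,r4:32
c8: stall | r0:4,r1:Add3,r2:Add1,r3:Mul1,r4:32
c9: CDB Add2=-15; issue ADD r0<-Add2 | r0:Add2,r1:Add3,r2:Add1,r3:Mul1,r4:32
c10: CDB Add3=1; issue MUL r2<-Mul2 | r0:Add2,r1:1,r2:Mul2,r3:Mul1,r4:32
c11: - | r0:Add2,r1:1,r2:Mul2,r3:Mul1,r4:32
c12: CDB Add2=36 | r0:36,r1:1,r2:Mul2,r3:Mul1,r4:32
c13: - | r0:36,r1:1,r2:Mul2,r3:Mul1,r4:32
c14: CDB Mul1=4 | r0:36,r1:1,r2:Mul2,r3:4,r4:32
c15: - | r0:36,r1:1,r2:Mul2,r3:4,r4:32
c16: CDB Mul2=1152 | r0:36,r1:1,r2:1152,r3:4,r4:32

STATUS = VALUE 1152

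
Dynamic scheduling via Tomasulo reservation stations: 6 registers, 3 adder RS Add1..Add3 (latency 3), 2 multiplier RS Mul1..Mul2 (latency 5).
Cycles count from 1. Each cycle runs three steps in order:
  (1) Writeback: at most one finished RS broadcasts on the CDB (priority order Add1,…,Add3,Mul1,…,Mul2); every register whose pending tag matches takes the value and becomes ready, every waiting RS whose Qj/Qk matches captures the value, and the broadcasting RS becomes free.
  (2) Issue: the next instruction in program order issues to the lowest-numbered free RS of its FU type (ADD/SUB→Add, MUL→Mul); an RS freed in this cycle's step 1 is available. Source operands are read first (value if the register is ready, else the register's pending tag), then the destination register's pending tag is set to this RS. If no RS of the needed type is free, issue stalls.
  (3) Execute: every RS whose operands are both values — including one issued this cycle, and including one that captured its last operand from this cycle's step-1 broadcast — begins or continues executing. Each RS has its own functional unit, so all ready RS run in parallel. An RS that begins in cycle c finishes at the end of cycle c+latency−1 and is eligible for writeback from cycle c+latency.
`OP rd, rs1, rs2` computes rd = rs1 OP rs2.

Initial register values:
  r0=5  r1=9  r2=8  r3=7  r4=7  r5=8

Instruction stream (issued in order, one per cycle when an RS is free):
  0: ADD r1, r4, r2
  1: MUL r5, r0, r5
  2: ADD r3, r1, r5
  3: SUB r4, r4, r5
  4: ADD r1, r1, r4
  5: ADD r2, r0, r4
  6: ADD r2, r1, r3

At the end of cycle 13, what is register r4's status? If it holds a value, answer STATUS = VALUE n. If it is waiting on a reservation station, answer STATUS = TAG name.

  c1: issue ADD r1<-Add1  regs: r0:5,r1:Add1,r2:8,r3:7,r4:7,r5:8
  c2: issue MUL r5<-Mul1  regs: r0:5,r1:Add1,r2:8,r3:7,r4:7,r5:Mul1
  c3: issue ADD r3<-Add2  regs: r0:5,r1:Add1,r2:8,r3:Add2,r4:7,r5:Mul1
  c4: CDB Add1=15; issue SUB r4<-Add1  regs: r0:5,r1:15,r2:8,r3:Add2,r4:Add1,r5:Mul1
  c5: issue ADD r1<-Add3  regs: r0:5,r1:Add3,r2:8,r3:Add2,r4:Add1,r5:Mul1
  c6: stall  regs: r0:5,r1:Add3,r2:8,r3:Add2,r4:Add1,r5:Mul1
  c7: CDB Mul1=40; stall  regs: r0:5,r1:Add3,r2:8,r3:Add2,r4:Add1,r5:40
  c8: stall  regs: r0:5,r1:Add3,r2:8,r3:Add2,r4:Add1,r5:40
  c9: stall  regs: r0:5,r1:Add3,r2:8,r3:Add2,r4:Add1,r5:40
  c10: CDB Add1=-33; issue ADD r2<-Add1  regs: r0:5,r1:Add3,r2:Add1,r3:Add2,r4:-33,r5:40
  c11: CDB Add2=55; issue ADD r2<-Add2  regs: r0:5,r1:Add3,r2:Add2,r3:55,r4:-33,r5:40
  c12: -  regs: r0:5,r1:Add3,r2:Add2,r3:55,r4:-33,r5:40
  c13: CDB Add1=-28  regs: r0:5,r1:Add3,r2:Add2,r3:55,r4:-33,r5:40

STATUS = VALUE -33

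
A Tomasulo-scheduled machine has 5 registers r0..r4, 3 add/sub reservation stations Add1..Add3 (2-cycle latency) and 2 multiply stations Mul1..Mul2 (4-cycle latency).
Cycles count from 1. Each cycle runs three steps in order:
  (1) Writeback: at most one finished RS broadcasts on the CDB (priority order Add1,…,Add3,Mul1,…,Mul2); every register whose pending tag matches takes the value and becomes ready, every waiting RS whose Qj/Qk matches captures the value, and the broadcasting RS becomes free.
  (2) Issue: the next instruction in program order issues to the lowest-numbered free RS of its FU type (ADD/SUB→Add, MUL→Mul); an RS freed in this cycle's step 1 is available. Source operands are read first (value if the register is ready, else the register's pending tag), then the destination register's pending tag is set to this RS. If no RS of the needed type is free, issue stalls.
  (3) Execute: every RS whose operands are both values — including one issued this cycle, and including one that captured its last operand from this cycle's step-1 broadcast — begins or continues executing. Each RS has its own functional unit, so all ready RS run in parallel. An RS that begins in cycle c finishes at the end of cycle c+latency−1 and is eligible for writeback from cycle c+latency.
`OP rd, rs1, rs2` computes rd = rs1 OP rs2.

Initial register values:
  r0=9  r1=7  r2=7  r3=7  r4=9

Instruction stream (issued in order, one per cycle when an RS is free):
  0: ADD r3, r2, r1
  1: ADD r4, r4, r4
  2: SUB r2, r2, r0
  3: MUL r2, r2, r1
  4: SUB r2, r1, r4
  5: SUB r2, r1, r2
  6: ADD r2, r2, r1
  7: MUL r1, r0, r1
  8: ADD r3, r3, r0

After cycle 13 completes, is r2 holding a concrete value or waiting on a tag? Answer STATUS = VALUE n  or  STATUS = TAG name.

STATUS = VALUE 25

  c1: issue ADD r3<-Add1  regs: r0:9,r1:7,r2:7,r3:Add1,r4:9
  c2: issue ADD r4<-Add2  regs: r0:9,r1:7,r2:7,r3:Add1,r4:Add2
  c3: CDB Add1=14; issue SUB r2<-Add1  regs: r0:9,r1:7,r2:Add1,r3:14,r4:Add2
  c4: CDB Add2=18; issue MUL r2<-Mul1  regs: r0:9,r1:7,r2:Mul1,r3:14,r4:18
  c5: CDB Add1=-2; issue SUB r2<-Add1  regs: r0:9,r1:7,r2:Add1,r3:14,r4:18
  c6: issue SUB r2<-Add2  regs: r0:9,r1:7,r2:Add2,r3:14,r4:18
  c7: CDB Add1=-11; issue ADD r2<-Add1  regs: r0:9,r1:7,r2:Add1,r3:14,r4:18
  c8: issue MUL r1<-Mul2  regs: r0:9,r1:Mul2,r2:Add1,r3:14,r4:18
  c9: CDB Add2=18; issue ADD r3<-Add2  regs: r0:9,r1:Mul2,r2:Add1,r3:Add2,r4:18
  c10: CDB Mul1=-14  regs: r0:9,r1:Mul2,r2:Add1,r3:Add2,r4:18
  c11: CDB Add1=25  regs: r0:9,r1:Mul2,r2:25,r3:Add2,r4:18
  c12: CDB Add2=23  regs: r0:9,r1:Mul2,r2:25,r3:23,r4:18
  c13: CDB Mul2=63  regs: r0:9,r1:63,r2:25,r3:23,r4:18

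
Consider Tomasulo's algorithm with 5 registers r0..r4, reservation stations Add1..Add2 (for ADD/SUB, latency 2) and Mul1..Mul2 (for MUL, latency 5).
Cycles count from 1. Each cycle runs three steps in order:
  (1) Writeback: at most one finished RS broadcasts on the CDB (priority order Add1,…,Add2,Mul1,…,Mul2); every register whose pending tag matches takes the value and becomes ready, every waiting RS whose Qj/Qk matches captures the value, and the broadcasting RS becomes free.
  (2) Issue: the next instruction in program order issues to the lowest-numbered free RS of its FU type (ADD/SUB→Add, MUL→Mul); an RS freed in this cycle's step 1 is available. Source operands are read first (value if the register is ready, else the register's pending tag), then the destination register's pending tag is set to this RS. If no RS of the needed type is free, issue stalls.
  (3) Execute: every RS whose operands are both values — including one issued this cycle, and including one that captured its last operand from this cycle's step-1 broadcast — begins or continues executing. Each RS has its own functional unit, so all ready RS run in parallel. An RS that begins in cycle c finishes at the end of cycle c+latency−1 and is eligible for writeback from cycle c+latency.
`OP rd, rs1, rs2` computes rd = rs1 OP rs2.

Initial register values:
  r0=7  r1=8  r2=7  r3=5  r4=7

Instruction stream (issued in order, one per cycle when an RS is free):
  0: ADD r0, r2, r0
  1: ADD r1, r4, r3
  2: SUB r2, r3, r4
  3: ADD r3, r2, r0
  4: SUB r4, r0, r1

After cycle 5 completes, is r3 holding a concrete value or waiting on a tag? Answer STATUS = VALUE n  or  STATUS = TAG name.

c1: issue ADD r0<-Add1 | r0:Add1,r1:8,r2:7,r3:5,r4:7
c2: issue ADD r1<-Add2 | r0:Add1,r1:Add2,r2:7,r3:5,r4:7
c3: CDB Add1=14; issue SUB r2<-Add1 | r0:14,r1:Add2,r2:Add1,r3:5,r4:7
c4: CDB Add2=12; issue ADD r3<-Add2 | r0:14,r1:12,r2:Add1,r3:Add2,r4:7
c5: CDB Add1=-2; issue SUB r4<-Add1 | r0:14,r1:12,r2:-2,r3:Add2,r4:Add1

STATUS = TAG Add2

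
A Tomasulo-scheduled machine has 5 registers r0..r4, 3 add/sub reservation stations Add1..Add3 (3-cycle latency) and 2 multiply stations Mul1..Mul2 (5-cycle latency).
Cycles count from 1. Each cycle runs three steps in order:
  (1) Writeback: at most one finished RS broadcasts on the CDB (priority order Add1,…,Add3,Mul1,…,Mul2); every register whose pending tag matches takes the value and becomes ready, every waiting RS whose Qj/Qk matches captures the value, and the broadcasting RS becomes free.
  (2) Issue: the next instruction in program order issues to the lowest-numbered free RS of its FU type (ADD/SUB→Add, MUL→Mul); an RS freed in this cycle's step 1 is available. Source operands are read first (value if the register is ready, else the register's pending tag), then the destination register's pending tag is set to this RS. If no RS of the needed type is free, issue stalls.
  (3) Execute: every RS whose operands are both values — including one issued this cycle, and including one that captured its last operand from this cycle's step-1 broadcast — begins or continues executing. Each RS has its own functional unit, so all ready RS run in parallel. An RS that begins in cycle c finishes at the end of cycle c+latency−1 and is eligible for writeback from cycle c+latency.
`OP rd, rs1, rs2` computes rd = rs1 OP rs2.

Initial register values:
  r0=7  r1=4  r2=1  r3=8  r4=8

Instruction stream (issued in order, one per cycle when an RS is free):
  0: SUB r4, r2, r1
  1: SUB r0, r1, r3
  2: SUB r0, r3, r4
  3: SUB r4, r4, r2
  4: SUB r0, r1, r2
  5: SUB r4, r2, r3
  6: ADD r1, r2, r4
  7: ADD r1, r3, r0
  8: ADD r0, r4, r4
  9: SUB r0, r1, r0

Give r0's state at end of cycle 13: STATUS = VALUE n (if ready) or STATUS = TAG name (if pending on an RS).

STATUS = TAG Add3

  c1: issue SUB r4<-Add1  regs: r0:7,r1:4,r2:1,r3:8,r4:Add1
  c2: issue SUB r0<-Add2  regs: r0:Add2,r1:4,r2:1,r3:8,r4:Add1
  c3: issue SUB r0<-Add3  regs: r0:Add3,r1:4,r2:1,r3:8,r4:Add1
  c4: CDB Add1=-3; issue SUB r4<-Add1  regs: r0:Add3,r1:4,r2:1,r3:8,r4:Add1
  c5: CDB Add2=-4; issue SUB r0<-Add2  regs: r0:Add2,r1:4,r2:1,r3:8,r4:Add1
  c6: stall  regs: r0:Add2,r1:4,r2:1,r3:8,r4:Add1
  c7: CDB Add1=-4; issue SUB r4<-Add1  regs: r0:Add2,r1:4,r2:1,r3:8,r4:Add1
  c8: CDB Add2=3; issue ADD r1<-Add2  regs: r0:3,r1:Add2,r2:1,r3:8,r4:Add1
  c9: CDB Add3=11; issue ADD r1<-Add3  regs: r0:3,r1:Add3,r2:1,r3:8,r4:Add1
  c10: CDB Add1=-7; issue ADD r0<-Add1  regs: r0:Add1,r1:Add3,r2:1,r3:8,r4:-7
  c11: stall  regs: r0:Add1,r1:Add3,r2:1,r3:8,r4:-7
  c12: CDB Add3=11; issue SUB r0<-Add3  regs: r0:Add3,r1:11,r2:1,r3:8,r4:-7
  c13: CDB Add1=-14  regs: r0:Add3,r1:11,r2:1,r3:8,r4:-7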